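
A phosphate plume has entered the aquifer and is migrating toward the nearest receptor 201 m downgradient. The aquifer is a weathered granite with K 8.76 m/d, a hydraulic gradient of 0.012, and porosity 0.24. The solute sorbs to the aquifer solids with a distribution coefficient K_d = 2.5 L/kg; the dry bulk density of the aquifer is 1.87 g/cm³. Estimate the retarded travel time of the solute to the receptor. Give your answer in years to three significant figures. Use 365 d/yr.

25.7 years

q = Ki = 8.76 × 0.012 = 0.1051 m/d
Average linear velocity = 0.1051 / 0.24 = 0.4380 m/d
Retardation R = 1 + ρ_b·K_d/n = 1 + 1.87×2.5/0.24 = 20.48
Contaminant velocity v_c = v/R = 0.4380/20.48 = 0.02139 m/d
t = L/v_c = 201/0.02139 = 9398 d
   = 9398/365 = 25.7 yr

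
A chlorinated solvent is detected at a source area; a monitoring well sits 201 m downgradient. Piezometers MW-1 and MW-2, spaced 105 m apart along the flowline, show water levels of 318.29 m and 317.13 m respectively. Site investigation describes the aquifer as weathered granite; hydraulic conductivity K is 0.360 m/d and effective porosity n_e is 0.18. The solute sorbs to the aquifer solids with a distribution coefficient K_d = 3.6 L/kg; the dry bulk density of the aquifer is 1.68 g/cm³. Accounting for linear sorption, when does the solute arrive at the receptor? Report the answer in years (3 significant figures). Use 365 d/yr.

862 years

Hydraulic gradient i = (318.29 − 317.13) / 105 = 1.16 / 105 = 0.01105
Darcy flux q = K·i = 0.360 × 0.01105 = 0.003977 m/d
v_s = q/n_e = 0.003977/0.18 = 0.02210 m/d
Retardation R = 1 + ρ_b·K_d/n = 1 + 1.68×3.6/0.18 = 34.60
Contaminant velocity v_c = v/R = 0.02210/34.60 = 6.386e-4 m/d
t = L/v_c = 201/6.386e-4 = 314800 d
   = 314800/365 = 862 yr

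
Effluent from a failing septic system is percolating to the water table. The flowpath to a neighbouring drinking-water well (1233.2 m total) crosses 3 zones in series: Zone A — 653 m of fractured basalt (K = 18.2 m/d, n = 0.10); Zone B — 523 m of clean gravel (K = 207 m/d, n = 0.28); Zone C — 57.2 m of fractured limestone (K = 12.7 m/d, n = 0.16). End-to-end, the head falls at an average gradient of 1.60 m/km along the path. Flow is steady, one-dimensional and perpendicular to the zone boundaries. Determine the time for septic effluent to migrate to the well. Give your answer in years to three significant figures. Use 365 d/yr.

13.2 years

Steady 1-D flow in series ⇒ the Darcy flux q is identical in every zone and the zone head losses add (resistances L/K in series).
Σ(L/K) = 653/18.2 + 523/207 + 57.2/12.7 = 35.88 + 2.527 + 4.504 = 42.91 d
K_eq = L_total / Σ(L/K) = 1233.2 / 42.91 = 28.74 m/d
q = K_eq · i = 28.74 × 0.0016 = 0.04598 m/d (same in every zone)
Zone A: v = q/n = 0.04598/0.10 = 0.4598 m/d → t_A = 653/0.4598 = 1420 d
Zone B: v = q/n = 0.04598/0.28 = 0.1642 m/d → t_B = 523/0.1642 = 3185 d
Zone C: v = q/n = 0.04598/0.16 = 0.2874 m/d → t_C = 57.2/0.2874 = 199.0 d
Total t = 1420 + 3185 + 199.0 = 4804 d
   = 4804 / 365 = 13.2 yr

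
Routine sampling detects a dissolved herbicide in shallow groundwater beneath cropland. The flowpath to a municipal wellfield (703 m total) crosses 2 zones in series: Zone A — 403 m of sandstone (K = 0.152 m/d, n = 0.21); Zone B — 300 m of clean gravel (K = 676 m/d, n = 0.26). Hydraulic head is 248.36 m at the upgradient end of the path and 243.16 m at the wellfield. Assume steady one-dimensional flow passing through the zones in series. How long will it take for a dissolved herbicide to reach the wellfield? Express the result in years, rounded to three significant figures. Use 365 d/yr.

Total head drop ΔH = 248.36 − 243.16 = 5.20 m
Steady 1-D flow in series ⇒ the Darcy flux q is identical in every zone and the zone head losses add (resistances L/K in series).
Σ(L/K) = 403/0.152 + 300/676 = 2651 + 0.4438 = 2652 d
q = ΔH / Σ(L/K) = 5.20 / 2652 = 0.001961 m/d (same in every zone)
Zone A: v = q/n = 0.001961/0.21 = 0.009338 m/d → t_A = 403/0.009338 = 43160 d
Zone B: v = q/n = 0.001961/0.26 = 0.007542 m/d → t_B = 300/0.007542 = 39780 d
Total t = 43160 + 39780 = 82930 d
   = 82930 / 365 = 227 yr

227 years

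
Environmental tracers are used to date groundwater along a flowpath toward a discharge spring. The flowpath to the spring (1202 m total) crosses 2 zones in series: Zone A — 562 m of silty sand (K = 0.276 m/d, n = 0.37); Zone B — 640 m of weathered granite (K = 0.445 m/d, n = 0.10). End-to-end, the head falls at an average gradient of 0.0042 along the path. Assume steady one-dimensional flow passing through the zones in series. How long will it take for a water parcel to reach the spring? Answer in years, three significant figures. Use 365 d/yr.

513 years

For zones in series the flux q is common to all zones; the equivalent conductivity is the harmonic (thickness-weighted) mean, K_eq = L_total / Σ(L_j/K_j).
Σ(L/K) = 562/0.276 + 640/0.445 = 2036 + 1438 = 3474 d
K_eq = L_total / Σ(L/K) = 1202 / 3474 = 0.3460 m/d
q = K_eq · i = 0.3460 × 0.0042 = 0.001453 m/d (same in every zone)
Zone A: v = q/n = 0.001453/0.37 = 0.003927 m/d → t_A = 562/0.003927 = 143100 d
Zone B: v = q/n = 0.001453/0.10 = 0.01453 m/d → t_B = 640/0.01453 = 44050 d
Total t = 143100 + 44050 = 187200 d
   = 187200 / 365 = 513 yr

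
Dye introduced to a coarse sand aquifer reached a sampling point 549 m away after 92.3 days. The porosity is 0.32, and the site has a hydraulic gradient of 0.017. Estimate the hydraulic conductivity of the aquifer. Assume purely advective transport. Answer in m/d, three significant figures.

112 m/d

v = L / t = 549 / 92.3 = 5.948 m/d
K = v · n / i = 5.948 × 0.32 / 0.017 = 112 m/d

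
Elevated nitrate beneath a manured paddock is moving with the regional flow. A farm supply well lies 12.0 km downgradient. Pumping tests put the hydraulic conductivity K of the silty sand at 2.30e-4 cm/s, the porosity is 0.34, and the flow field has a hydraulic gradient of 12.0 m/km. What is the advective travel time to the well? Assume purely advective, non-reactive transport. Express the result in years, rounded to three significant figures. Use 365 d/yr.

4690 years

K = 2.30e-4 cm/s × 864 = 0.1987 m/d
Specific discharge q = 0.1987 × 0.012 = 0.002385 m/d
v = Ki/n = 0.1987·0.012/0.34 = 0.007014 m/d
L = 12.0 km = 12000 m
t = L / v = 12000 / 0.007014 = 1.711e6 d
   = 1.711e6 / 365 = 4690 yr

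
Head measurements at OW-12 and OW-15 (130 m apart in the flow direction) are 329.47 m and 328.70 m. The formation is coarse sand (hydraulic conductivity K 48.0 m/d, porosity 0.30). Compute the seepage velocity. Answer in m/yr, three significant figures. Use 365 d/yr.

Hydraulic gradient i = (329.47 − 328.70) / 130 = 0.77 / 130 = 0.005923
q = Ki = 48.0 × 0.005923 = 0.2843 m/d
v_s = q/n_e = 0.2843/0.30 = 0.9477 m/d
   = 0.9477 × 365 = 346 m/yr

346 m/yr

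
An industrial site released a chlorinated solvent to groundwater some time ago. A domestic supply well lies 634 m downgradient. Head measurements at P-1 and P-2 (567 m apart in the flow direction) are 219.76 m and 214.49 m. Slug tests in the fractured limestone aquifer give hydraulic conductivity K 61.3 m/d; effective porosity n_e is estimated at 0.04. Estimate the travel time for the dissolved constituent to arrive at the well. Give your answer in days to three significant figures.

Hydraulic gradient i = (219.76 − 214.49) / 567 = 5.27 / 567 = 0.009295
Specific discharge q = 61.3 × 0.009295 = 0.5698 m/d
v_s = q/n_e = 0.5698/0.04 = 14.24 m/d
t = L / v = 634 / 14.24 = 44.51 d

44.5 days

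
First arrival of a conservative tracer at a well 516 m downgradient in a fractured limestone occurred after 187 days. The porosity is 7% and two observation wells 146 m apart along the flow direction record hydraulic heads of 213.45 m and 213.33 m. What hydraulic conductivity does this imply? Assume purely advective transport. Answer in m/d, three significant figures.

Hydraulic gradient i = (213.45 − 213.33) / 146 = 0.12 / 146 = 8.219e-4
v = L / t = 516 / 187 = 2.759 m/d
K = v · n / i = 2.759 × 0.07 / 8.219e-4 = 235 m/d

235 m/d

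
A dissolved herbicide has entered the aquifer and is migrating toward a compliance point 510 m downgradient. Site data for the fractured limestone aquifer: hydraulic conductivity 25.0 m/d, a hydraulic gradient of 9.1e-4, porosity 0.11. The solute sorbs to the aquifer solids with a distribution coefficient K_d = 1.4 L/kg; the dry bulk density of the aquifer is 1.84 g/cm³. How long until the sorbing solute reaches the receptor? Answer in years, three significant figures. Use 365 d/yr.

165 years

Specific discharge q = 25.0 × 9.1e-4 = 0.02275 m/d
Seepage velocity v = q / n = 0.02275 / 0.11 = 0.2068 m/d
Retardation R = 1 + ρ_b·K_d/n = 1 + 1.84×1.4/0.11 = 24.42
Contaminant velocity v_c = v/R = 0.2068/24.42 = 0.008470 m/d
t = L/v_c = 510/0.008470 = 60210 d
   = 60210/365 = 165 yr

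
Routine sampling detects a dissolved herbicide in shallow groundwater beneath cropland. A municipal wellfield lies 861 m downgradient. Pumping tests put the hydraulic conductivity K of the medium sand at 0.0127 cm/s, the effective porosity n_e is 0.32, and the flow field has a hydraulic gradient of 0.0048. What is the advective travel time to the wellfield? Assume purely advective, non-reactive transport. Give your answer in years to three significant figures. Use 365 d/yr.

14.3 years

K = 0.0127 cm/s × 864 = 10.97 m/d
Darcy flux q = K·i = 10.97 × 0.0048 = 0.05267 m/d
v = Ki/n = 10.97·0.0048/0.32 = 0.1646 m/d
t = L / v = 861 / 0.1646 = 5231 d
   = 5231 / 365 = 14.3 yr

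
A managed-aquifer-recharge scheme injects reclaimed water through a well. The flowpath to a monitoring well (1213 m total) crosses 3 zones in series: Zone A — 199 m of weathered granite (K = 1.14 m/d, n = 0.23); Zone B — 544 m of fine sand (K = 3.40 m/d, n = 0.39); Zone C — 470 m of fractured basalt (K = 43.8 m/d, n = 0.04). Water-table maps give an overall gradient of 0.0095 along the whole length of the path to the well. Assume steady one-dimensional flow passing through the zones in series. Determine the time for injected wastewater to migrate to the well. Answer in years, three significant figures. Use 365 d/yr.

For zones in series the flux q is common to all zones; the equivalent conductivity is the harmonic (thickness-weighted) mean, K_eq = L_total / Σ(L_j/K_j).
Σ(L/K) = 199/1.14 + 544/3.40 + 470/43.8 = 174.6 + 160.0 + 10.73 = 345.3 d
K_eq = L_total / Σ(L/K) = 1213 / 345.3 = 3.513 m/d
q = K_eq · i = 3.513 × 0.0095 = 0.03337 m/d (same in every zone)
Zone A: v = q/n = 0.03337/0.23 = 0.1451 m/d → t_A = 199/0.1451 = 1371 d
Zone B: v = q/n = 0.03337/0.39 = 0.08557 m/d → t_B = 544/0.08557 = 6357 d
Zone C: v = q/n = 0.03337/0.04 = 0.8343 m/d → t_C = 470/0.8343 = 563.3 d
Total t = 1371 + 6357 + 563.3 = 8292 d
   = 8292 / 365 = 22.7 yr

22.7 years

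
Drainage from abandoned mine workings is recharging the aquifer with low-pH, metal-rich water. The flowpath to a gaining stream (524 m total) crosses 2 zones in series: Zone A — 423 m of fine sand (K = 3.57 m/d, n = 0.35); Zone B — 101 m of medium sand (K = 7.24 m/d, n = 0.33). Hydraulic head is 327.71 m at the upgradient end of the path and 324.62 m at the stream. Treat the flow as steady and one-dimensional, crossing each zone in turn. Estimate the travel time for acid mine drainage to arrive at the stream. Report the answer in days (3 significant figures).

7770 days

Total head drop ΔH = 327.71 − 324.62 = 3.09 m
Continuity: the same q passes through each zone, so ΔH = q·Σ(L_j/K_j) — the zones act as resistances in series.
Σ(L/K) = 423/3.57 + 101/7.24 = 118.5 + 13.95 = 132.4 d
q = ΔH / Σ(L/K) = 3.09 / 132.4 = 0.02333 m/d (same in every zone)
Zone A: v = q/n = 0.02333/0.35 = 0.06666 m/d → t_A = 423/0.06666 = 6345 d
Zone B: v = q/n = 0.02333/0.33 = 0.07070 m/d → t_B = 101/0.07070 = 1429 d
Total t = 6345 + 1429 = 7774 d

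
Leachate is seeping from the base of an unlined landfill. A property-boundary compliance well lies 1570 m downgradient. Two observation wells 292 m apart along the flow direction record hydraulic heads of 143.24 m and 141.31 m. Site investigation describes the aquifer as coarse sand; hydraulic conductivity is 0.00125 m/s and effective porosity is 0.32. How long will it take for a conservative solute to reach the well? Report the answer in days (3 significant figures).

Hydraulic gradient i = (143.24 − 141.31) / 292 = 1.93 / 292 = 0.006610
K = 0.00125 m/s × 86400 s/d = 108.0 m/d
q = Ki = 108.0 × 0.006610 = 0.7138 m/d
Seepage velocity v = q / n = 0.7138 / 0.32 = 2.231 m/d
t = L / v = 1570 / 2.231 = 703.8 d

704 days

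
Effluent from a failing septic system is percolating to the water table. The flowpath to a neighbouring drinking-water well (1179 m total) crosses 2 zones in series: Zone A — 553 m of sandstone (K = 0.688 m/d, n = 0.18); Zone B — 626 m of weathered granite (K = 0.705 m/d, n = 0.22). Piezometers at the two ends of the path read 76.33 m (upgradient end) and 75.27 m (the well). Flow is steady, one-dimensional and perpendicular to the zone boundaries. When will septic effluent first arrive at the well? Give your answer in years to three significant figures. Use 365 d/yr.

Total head drop ΔH = 76.33 − 75.27 = 1.06 m
Continuity: the same q passes through each zone, so ΔH = q·Σ(L_j/K_j) — the zones act as resistances in series.
Σ(L/K) = 553/0.688 + 626/0.705 = 803.8 + 887.9 = 1692 d
q = ΔH / Σ(L/K) = 1.06 / 1692 = 6.266e-4 m/d (same in every zone)
Zone A: v = q/n = 6.266e-4/0.18 = 0.003481 m/d → t_A = 553/0.003481 = 158900 d
Zone B: v = q/n = 6.266e-4/0.22 = 0.002848 m/d → t_B = 626/0.002848 = 219800 d
Total t = 158900 + 219800 = 378700 d
   = 378700 / 365 = 1040 yr

1040 years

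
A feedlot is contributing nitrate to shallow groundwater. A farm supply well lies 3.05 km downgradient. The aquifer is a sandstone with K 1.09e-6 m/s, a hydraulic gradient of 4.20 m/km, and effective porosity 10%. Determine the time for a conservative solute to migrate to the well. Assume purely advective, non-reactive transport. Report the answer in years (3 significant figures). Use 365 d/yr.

K = 1.09e-6 m/s × 86400 s/d = 0.09418 m/d
q = Ki = 0.09418 × 0.0042 = 3.955e-4 m/d
Average linear velocity = 3.955e-4 / 0.10 = 0.003955 m/d
L = 3.05 km = 3050 m
t = L / v = 3050 / 0.003955 = 771100 d
   = 771100 / 365 = 2110 yr

2110 years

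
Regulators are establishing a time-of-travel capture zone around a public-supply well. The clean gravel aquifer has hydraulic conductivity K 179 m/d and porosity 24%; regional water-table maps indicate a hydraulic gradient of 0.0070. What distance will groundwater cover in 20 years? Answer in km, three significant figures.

38.1 km

q = Ki = 179 × 0.0070 = 1.253 m/d
v_s = q/n_e = 1.253/0.24 = 5.221 m/d
T = 20 yr × 365 = 7300 d
L = v × T = 5.221 × 7300 = 38110 m
   = 38.1 km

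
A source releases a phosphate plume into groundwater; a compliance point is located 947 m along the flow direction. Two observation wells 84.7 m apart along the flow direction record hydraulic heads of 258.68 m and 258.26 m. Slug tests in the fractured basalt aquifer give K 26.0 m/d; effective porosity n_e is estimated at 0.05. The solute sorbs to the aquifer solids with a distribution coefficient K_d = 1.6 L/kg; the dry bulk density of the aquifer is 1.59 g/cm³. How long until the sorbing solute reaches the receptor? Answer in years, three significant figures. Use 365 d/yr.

Hydraulic gradient i = (258.68 − 258.26) / 84.7 = 0.42 / 84.7 = 0.004959
Specific discharge q = 26.0 × 0.004959 = 0.1289 m/d
Seepage velocity v = q / n = 0.1289 / 0.05 = 2.579 m/d
Retardation R = 1 + ρ_b·K_d/n = 1 + 1.59×1.6/0.05 = 51.88
Contaminant velocity v_c = v/R = 2.579/51.88 = 0.04970 m/d
t = L/v_c = 947/0.04970 = 19050 d
   = 19050/365 = 52.2 yr

52.2 years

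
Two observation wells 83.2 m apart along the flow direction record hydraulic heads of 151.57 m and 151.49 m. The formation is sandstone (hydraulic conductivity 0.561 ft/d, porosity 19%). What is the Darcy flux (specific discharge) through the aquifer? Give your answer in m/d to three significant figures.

1.64e-4 m/d

Hydraulic gradient i = (151.57 − 151.49) / 83.2 = 0.08 / 83.2 = 9.615e-4
K = 0.561 ft/d × 0.3048 = 0.1710 m/d
q = Ki = 0.1710 × 9.615e-4 = 1.644e-4 m/d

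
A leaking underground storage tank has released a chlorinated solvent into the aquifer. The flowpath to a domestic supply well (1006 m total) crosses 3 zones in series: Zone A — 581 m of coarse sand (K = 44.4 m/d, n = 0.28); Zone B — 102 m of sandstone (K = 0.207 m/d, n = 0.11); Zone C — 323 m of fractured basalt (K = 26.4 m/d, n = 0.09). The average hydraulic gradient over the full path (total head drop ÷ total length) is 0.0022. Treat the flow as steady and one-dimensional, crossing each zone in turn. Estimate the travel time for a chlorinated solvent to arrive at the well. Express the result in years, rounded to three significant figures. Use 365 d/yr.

Steady 1-D flow in series ⇒ the Darcy flux q is identical in every zone and the zone head losses add (resistances L/K in series).
Σ(L/K) = 581/44.4 + 102/0.207 + 323/26.4 = 13.09 + 492.8 + 12.23 = 518.1 d
K_eq = L_total / Σ(L/K) = 1006 / 518.1 = 1.942 m/d
q = K_eq · i = 1.942 × 0.0022 = 0.004272 m/d (same in every zone)
Zone A: v = q/n = 0.004272/0.28 = 0.01526 m/d → t_A = 581/0.01526 = 38080 d
Zone B: v = q/n = 0.004272/0.11 = 0.03884 m/d → t_B = 102/0.03884 = 2626 d
Zone C: v = q/n = 0.004272/0.09 = 0.04747 m/d → t_C = 323/0.04747 = 6805 d
Total t = 38080 + 2626 + 6805 = 47510 d
   = 47510 / 365 = 130 yr

130 years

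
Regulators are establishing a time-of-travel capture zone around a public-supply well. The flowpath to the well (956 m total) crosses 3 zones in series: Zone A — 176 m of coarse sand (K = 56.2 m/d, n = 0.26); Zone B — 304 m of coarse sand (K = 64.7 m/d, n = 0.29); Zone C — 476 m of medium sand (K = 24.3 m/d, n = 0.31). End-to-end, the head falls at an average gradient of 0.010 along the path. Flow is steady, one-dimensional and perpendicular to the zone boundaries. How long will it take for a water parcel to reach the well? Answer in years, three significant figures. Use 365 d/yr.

2.21 years

Continuity: the same q passes through each zone, so ΔH = q·Σ(L_j/K_j) — the zones act as resistances in series.
Σ(L/K) = 176/56.2 + 304/64.7 + 476/24.3 = 3.132 + 4.699 + 19.59 = 27.42 d
K_eq = L_total / Σ(L/K) = 956 / 27.42 = 34.87 m/d
q = K_eq · i = 34.87 × 0.010 = 0.3487 m/d (same in every zone)
Zone A: v = q/n = 0.3487/0.26 = 1.341 m/d → t_A = 176/1.341 = 131.2 d
Zone B: v = q/n = 0.3487/0.29 = 1.202 m/d → t_B = 304/1.202 = 252.8 d
Zone C: v = q/n = 0.3487/0.31 = 1.125 m/d → t_C = 476/1.125 = 423.2 d
Total t = 131.2 + 252.8 + 423.2 = 807.3 d
   = 807.3 / 365 = 2.21 yr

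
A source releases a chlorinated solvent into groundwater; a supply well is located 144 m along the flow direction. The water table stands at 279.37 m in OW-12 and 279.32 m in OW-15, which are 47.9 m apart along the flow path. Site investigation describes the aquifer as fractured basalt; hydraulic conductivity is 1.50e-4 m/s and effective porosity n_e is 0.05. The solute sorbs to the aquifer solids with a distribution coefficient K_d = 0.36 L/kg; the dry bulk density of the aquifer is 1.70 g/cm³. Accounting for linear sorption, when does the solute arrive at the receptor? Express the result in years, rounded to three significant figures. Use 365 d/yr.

19.3 years

Hydraulic gradient i = (279.37 − 279.32) / 47.9 = 0.05 / 47.9 = 0.001044
K = 1.50e-4 m/s × 86400 s/d = 12.96 m/d
Specific discharge q = 12.96 × 0.001044 = 0.01353 m/d
v = Ki/n = 12.96·0.001044/0.05 = 0.2706 m/d
Retardation R = 1 + ρ_b·K_d/n = 1 + 1.70×0.36/0.05 = 13.24
Contaminant velocity v_c = v/R = 0.2706/13.24 = 0.02044 m/d
t = L/v_c = 144/0.02044 = 7047 d
   = 7047/365 = 19.3 yr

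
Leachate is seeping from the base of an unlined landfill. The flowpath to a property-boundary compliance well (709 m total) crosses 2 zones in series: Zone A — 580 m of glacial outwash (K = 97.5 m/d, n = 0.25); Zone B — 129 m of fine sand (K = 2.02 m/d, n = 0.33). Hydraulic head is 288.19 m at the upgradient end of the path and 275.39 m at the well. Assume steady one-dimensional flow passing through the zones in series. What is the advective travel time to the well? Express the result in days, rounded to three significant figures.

Total head drop ΔH = 288.19 − 275.39 = 12.80 m
Continuity: the same q passes through each zone, so ΔH = q·Σ(L_j/K_j) — the zones act as resistances in series.
Σ(L/K) = 580/97.5 + 129/2.02 = 5.949 + 63.86 = 69.81 d
q = ΔH / Σ(L/K) = 12.80 / 69.81 = 0.1834 m/d (same in every zone)
Zone A: v = q/n = 0.1834/0.25 = 0.7334 m/d → t_A = 580/0.7334 = 790.8 d
Zone B: v = q/n = 0.1834/0.33 = 0.5556 m/d → t_B = 129/0.5556 = 232.2 d
Total t = 790.8 + 232.2 = 1023 d

1020 days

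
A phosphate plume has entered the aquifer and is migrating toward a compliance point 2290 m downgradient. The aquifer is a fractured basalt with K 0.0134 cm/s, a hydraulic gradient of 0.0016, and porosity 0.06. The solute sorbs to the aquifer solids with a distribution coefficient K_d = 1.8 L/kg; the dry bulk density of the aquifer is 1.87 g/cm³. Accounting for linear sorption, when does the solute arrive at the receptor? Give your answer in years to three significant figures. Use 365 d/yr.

K = 0.0134 cm/s × 864 = 11.58 m/d
Specific discharge q = 11.58 × 0.0016 = 0.01852 m/d
v_s = q/n_e = 0.01852/0.06 = 0.3087 m/d
Retardation R = 1 + ρ_b·K_d/n = 1 + 1.87×1.8/0.06 = 57.10
Contaminant velocity v_c = v/R = 0.3087/57.10 = 0.005407 m/d
t = L/v_c = 2290/0.005407 = 423500 d
   = 423500/365 = 1160 yr

1160 years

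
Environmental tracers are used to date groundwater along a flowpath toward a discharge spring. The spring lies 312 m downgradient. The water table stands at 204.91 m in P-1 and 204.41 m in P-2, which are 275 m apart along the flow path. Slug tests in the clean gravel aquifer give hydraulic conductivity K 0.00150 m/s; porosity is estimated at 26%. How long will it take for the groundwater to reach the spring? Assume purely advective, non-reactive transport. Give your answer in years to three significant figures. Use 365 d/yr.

Hydraulic gradient i = (204.91 − 204.41) / 275 = 0.50 / 275 = 0.001818
K = 0.00150 m/s × 86400 s/d = 129.6 m/d
q = Ki = 129.6 × 0.001818 = 0.2356 m/d
Seepage velocity v = q / n = 0.2356 / 0.26 = 0.9063 m/d
t = L / v = 312 / 0.9063 = 344.3 d
   = 344.3 / 365 = 0.943 yr

0.943 years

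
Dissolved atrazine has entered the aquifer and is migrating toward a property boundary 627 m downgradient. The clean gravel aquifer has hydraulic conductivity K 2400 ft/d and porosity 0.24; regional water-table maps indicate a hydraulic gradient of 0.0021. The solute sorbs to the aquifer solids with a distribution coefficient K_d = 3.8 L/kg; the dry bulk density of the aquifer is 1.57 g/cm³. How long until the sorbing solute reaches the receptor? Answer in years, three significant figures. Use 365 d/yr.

6.94 years

K = 2400 ft/d × 0.3048 = 731.5 m/d
q = Ki = 731.5 × 0.0021 = 1.536 m/d
v_s = q/n_e = 1.536/0.24 = 6.401 m/d
Retardation R = 1 + ρ_b·K_d/n = 1 + 1.57×3.8/0.24 = 25.86
Contaminant velocity v_c = v/R = 6.401/25.86 = 0.2475 m/d
t = L/v_c = 627/0.2475 = 2533 d
   = 2533/365 = 6.94 yr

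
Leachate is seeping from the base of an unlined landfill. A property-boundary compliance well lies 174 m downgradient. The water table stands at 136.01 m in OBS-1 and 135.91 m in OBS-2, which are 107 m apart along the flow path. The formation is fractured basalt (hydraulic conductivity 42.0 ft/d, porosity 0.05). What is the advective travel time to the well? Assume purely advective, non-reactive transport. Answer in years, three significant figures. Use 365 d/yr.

1.99 years

Hydraulic gradient i = (136.01 − 135.91) / 107 = 0.10 / 107 = 9.346e-4
K = 42.0 ft/d × 0.3048 = 12.80 m/d
q = Ki = 12.80 × 9.346e-4 = 0.01196 m/d
v = Ki/n = 12.80·9.346e-4/0.05 = 0.2393 m/d
t = L / v = 174 / 0.2393 = 727.2 d
   = 727.2 / 365 = 1.99 yr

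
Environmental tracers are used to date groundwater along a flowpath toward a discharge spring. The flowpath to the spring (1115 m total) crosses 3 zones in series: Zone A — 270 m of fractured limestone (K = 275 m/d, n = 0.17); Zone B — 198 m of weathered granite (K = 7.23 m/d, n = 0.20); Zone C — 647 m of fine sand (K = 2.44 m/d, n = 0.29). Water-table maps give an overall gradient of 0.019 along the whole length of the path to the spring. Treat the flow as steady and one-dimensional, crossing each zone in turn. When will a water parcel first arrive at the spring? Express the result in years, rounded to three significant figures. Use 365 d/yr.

For zones in series the flux q is common to all zones; the equivalent conductivity is the harmonic (thickness-weighted) mean, K_eq = L_total / Σ(L_j/K_j).
Σ(L/K) = 270/275 + 198/7.23 + 647/2.44 = 0.9818 + 27.39 + 265.2 = 293.5 d
K_eq = L_total / Σ(L/K) = 1115 / 293.5 = 3.799 m/d
q = K_eq · i = 3.799 × 0.019 = 0.07217 m/d (same in every zone)
Zone A: v = q/n = 0.07217/0.17 = 0.4245 m/d → t_A = 270/0.4245 = 636.0 d
Zone B: v = q/n = 0.07217/0.20 = 0.3609 m/d → t_B = 198/0.3609 = 548.7 d
Zone C: v = q/n = 0.07217/0.29 = 0.2489 m/d → t_C = 647/0.2489 = 2600 d
Total t = 636.0 + 548.7 + 2600 = 3784 d
   = 3784 / 365 = 10.4 yr

10.4 years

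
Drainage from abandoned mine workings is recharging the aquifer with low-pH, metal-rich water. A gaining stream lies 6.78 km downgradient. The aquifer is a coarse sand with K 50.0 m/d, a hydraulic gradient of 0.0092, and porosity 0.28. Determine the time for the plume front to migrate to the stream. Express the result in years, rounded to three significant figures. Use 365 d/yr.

q = Ki = 50.0 × 0.0092 = 0.4600 m/d
v = Ki/n = 50.0·0.0092/0.28 = 1.643 m/d
L = 6.78 km = 6780 m
t = L / v = 6780 / 1.643 = 4127 d
   = 4127 / 365 = 11.3 yr

11.3 years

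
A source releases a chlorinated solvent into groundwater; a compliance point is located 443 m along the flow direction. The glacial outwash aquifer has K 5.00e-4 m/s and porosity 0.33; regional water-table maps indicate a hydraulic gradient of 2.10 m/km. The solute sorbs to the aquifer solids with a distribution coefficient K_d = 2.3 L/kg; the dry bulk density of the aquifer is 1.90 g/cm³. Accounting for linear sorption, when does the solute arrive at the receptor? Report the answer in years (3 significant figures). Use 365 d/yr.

62.9 years

K = 5.00e-4 m/s × 86400 s/d = 43.20 m/d
Darcy flux q = K·i = 43.20 × 0.0021 = 0.09072 m/d
Seepage velocity v = q / n = 0.09072 / 0.33 = 0.2749 m/d
Retardation R = 1 + ρ_b·K_d/n = 1 + 1.90×2.3/0.33 = 14.24
Contaminant velocity v_c = v/R = 0.2749/14.24 = 0.01930 m/d
t = L/v_c = 443/0.01930 = 22950 d
   = 22950/365 = 62.9 yr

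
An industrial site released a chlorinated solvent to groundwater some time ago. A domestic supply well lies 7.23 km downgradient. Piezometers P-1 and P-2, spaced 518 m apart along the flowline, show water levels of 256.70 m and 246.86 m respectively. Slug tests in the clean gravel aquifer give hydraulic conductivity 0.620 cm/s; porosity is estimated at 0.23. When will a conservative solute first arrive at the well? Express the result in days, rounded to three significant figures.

163 days

Hydraulic gradient i = (256.70 − 246.86) / 518 = 9.84 / 518 = 0.01900
K = 0.620 cm/s × 864 = 535.7 m/d
Specific discharge q = 535.7 × 0.01900 = 10.18 m/d
Seepage velocity v = q / n = 10.18 / 0.23 = 44.24 m/d
L = 7.23 km = 7230 m
t = L / v = 7230 / 44.24 = 163.4 d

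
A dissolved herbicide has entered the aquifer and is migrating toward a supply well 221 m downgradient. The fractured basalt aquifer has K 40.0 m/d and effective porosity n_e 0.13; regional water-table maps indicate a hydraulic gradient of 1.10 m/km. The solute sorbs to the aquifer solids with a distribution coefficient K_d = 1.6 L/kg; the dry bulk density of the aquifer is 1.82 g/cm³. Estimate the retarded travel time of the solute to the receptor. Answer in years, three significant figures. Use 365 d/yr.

41.9 years

q = Ki = 40.0 × 0.0011 = 0.04400 m/d
v = Ki/n = 40.0·0.0011/0.13 = 0.3385 m/d
Retardation R = 1 + ρ_b·K_d/n = 1 + 1.82×1.6/0.13 = 23.40
Contaminant velocity v_c = v/R = 0.3385/23.40 = 0.01446 m/d
t = L/v_c = 221/0.01446 = 15280 d
   = 15280/365 = 41.9 yr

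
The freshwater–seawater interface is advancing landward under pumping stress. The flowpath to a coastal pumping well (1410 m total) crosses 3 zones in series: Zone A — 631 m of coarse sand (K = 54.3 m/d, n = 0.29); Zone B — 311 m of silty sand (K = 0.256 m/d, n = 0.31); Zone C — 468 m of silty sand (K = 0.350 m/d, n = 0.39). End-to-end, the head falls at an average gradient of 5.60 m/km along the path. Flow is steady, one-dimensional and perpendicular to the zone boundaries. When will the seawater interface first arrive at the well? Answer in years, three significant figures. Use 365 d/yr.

411 years

For zones in series the flux q is common to all zones; the equivalent conductivity is the harmonic (thickness-weighted) mean, K_eq = L_total / Σ(L_j/K_j).
Σ(L/K) = 631/54.3 + 311/0.256 + 468/0.350 = 11.62 + 1215 + 1337 = 2564 d
K_eq = L_total / Σ(L/K) = 1410 / 2564 = 0.5500 m/d
q = K_eq · i = 0.5500 × 0.0056 = 0.003080 m/d (same in every zone)
Zone A: v = q/n = 0.003080/0.29 = 0.01062 m/d → t_A = 631/0.01062 = 59410 d
Zone B: v = q/n = 0.003080/0.31 = 0.009936 m/d → t_B = 311/0.009936 = 31300 d
Zone C: v = q/n = 0.003080/0.39 = 0.007898 m/d → t_C = 468/0.007898 = 59260 d
Total t = 59410 + 31300 + 59260 = 150000 d
   = 150000 / 365 = 411 yr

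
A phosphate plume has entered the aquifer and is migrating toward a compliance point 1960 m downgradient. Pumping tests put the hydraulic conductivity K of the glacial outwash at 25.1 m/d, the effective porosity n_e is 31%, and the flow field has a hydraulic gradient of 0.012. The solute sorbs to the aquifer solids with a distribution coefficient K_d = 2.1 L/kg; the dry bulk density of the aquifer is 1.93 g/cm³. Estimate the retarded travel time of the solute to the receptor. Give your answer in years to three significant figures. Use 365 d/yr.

77.8 years

Darcy flux q = K·i = 25.1 × 0.012 = 0.3012 m/d
v_s = q/n_e = 0.3012/0.31 = 0.9716 m/d
Retardation R = 1 + ρ_b·K_d/n = 1 + 1.93×2.1/0.31 = 14.07
Contaminant velocity v_c = v/R = 0.9716/14.07 = 0.06904 m/d
t = L/v_c = 1960/0.06904 = 28390 d
   = 28390/365 = 77.8 yr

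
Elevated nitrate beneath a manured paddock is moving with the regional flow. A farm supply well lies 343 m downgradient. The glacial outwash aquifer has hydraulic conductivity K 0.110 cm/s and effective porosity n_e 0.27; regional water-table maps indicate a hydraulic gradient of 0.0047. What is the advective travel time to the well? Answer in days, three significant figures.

K = 0.110 cm/s × 864 = 95.04 m/d
Darcy flux q = K·i = 95.04 × 0.0047 = 0.4467 m/d
v = Ki/n = 95.04·0.0047/0.27 = 1.654 m/d
t = L / v = 343 / 1.654 = 207.3 d

207 days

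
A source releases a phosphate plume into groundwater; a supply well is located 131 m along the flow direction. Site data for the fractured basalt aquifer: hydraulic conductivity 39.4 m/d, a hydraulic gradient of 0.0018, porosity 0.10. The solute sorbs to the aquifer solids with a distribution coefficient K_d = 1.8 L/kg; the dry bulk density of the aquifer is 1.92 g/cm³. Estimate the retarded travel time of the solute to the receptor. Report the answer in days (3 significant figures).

6570 days

q = Ki = 39.4 × 0.0018 = 0.07092 m/d
Seepage velocity v = q / n = 0.07092 / 0.10 = 0.7092 m/d
Retardation R = 1 + ρ_b·K_d/n = 1 + 1.92×1.8/0.10 = 35.56
Contaminant velocity v_c = v/R = 0.7092/35.56 = 0.01994 m/d
t = L/v_c = 131/0.01994 = 6568 d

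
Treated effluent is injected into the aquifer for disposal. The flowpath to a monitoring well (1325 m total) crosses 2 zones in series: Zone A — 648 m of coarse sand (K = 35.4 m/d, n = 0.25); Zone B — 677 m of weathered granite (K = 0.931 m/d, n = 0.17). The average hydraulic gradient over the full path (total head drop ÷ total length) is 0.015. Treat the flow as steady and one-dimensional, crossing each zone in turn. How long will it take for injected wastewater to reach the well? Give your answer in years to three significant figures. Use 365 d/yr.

Steady 1-D flow in series ⇒ the Darcy flux q is identical in every zone and the zone head losses add (resistances L/K in series).
Σ(L/K) = 648/35.4 + 677/0.931 = 18.31 + 727.2 = 745.5 d
K_eq = L_total / Σ(L/K) = 1325 / 745.5 = 1.777 m/d
q = K_eq · i = 1.777 × 0.015 = 0.02666 m/d (same in every zone)
Zone A: v = q/n = 0.02666/0.25 = 0.1066 m/d → t_A = 648/0.1066 = 6076 d
Zone B: v = q/n = 0.02666/0.17 = 0.1568 m/d → t_B = 677/0.1568 = 4317 d
Total t = 6076 + 4317 = 10390 d
   = 10390 / 365 = 28.5 yr

28.5 years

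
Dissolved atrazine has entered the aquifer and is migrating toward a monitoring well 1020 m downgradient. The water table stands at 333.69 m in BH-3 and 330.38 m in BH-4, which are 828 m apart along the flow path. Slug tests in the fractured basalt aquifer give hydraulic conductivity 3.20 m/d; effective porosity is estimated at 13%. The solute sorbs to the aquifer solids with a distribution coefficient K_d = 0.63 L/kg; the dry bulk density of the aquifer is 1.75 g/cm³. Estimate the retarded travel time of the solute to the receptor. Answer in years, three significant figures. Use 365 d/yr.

269 years

Hydraulic gradient i = (333.69 − 330.38) / 828 = 3.31 / 828 = 0.003998
Specific discharge q = 3.20 × 0.003998 = 0.01279 m/d
v_s = q/n_e = 0.01279/0.13 = 0.09840 m/d
Retardation R = 1 + ρ_b·K_d/n = 1 + 1.75×0.63/0.13 = 9.481
Contaminant velocity v_c = v/R = 0.09840/9.481 = 0.01038 m/d
t = L/v_c = 1020/0.01038 = 98270 d
   = 98270/365 = 269 yr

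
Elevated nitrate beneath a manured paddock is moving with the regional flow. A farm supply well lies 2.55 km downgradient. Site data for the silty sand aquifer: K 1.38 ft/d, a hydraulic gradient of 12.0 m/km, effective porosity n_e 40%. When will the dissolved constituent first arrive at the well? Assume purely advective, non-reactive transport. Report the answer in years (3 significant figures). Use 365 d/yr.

554 years

K = 1.38 ft/d × 0.3048 = 0.4206 m/d
Specific discharge q = 0.4206 × 0.012 = 0.005047 m/d
v_s = q/n_e = 0.005047/0.40 = 0.01262 m/d
L = 2.55 km = 2550 m
t = L / v = 2550 / 0.01262 = 202100 d
   = 202100 / 365 = 554 yr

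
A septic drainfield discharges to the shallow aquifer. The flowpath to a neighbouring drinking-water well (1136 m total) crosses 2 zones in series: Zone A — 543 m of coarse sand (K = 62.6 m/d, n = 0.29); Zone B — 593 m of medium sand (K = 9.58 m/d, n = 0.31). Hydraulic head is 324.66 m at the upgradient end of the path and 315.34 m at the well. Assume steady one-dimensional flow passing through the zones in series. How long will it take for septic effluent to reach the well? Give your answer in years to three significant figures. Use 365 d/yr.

Total head drop ΔH = 324.66 − 315.34 = 9.32 m
Continuity: the same q passes through each zone, so ΔH = q·Σ(L_j/K_j) — the zones act as resistances in series.
Σ(L/K) = 543/62.6 + 593/9.58 = 8.674 + 61.90 = 70.57 d
q = ΔH / Σ(L/K) = 9.32 / 70.57 = 0.1321 m/d (same in every zone)
Zone A: v = q/n = 0.1321/0.29 = 0.4554 m/d → t_A = 543/0.4554 = 1192 d
Zone B: v = q/n = 0.1321/0.31 = 0.4260 m/d → t_B = 593/0.4260 = 1392 d
Total t = 1192 + 1392 = 2584 d
   = 2584 / 365 = 7.08 yr

7.08 years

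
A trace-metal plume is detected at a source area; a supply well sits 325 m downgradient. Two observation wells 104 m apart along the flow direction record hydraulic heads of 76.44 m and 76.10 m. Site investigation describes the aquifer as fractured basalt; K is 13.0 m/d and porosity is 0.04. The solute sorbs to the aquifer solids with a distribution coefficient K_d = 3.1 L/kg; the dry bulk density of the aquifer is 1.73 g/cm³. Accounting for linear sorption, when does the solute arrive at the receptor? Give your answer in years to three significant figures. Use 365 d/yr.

113 years

Hydraulic gradient i = (76.44 − 76.10) / 104 = 0.34 / 104 = 0.003269
Darcy flux q = K·i = 13.0 × 0.003269 = 0.04250 m/d
Average linear velocity = 0.04250 / 0.04 = 1.063 m/d
Retardation R = 1 + ρ_b·K_d/n = 1 + 1.73×3.1/0.04 = 135.1
Contaminant velocity v_c = v/R = 1.063/135.1 = 0.007866 m/d
t = L/v_c = 325/0.007866 = 41320 d
   = 41320/365 = 113 yr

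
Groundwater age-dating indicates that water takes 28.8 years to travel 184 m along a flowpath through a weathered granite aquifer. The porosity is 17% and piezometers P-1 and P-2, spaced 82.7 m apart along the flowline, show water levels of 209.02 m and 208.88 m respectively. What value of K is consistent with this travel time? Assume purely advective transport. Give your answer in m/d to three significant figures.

1.76 m/d

Hydraulic gradient i = (209.02 − 208.88) / 82.7 = 0.14 / 82.7 = 0.001693
t = 28.8 years = 10510 d
v = L / t = 184 / 10510 = 0.01750 m/d
K = v · n / i = 0.01750 × 0.17 / 0.001693 = 1.76 m/d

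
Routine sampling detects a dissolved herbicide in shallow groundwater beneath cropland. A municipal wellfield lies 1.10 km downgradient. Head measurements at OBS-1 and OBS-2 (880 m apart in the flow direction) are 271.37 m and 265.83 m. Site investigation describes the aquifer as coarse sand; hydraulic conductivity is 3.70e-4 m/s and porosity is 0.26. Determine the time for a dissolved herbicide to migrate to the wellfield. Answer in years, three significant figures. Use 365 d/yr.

Hydraulic gradient i = (271.37 − 265.83) / 880 = 5.54 / 880 = 0.006295
K = 3.70e-4 m/s × 86400 s/d = 31.97 m/d
q = Ki = 31.97 × 0.006295 = 0.2013 m/d
Average linear velocity = 0.2013 / 0.26 = 0.7741 m/d
L = 1.10 km = 1100 m
t = L / v = 1100 / 0.7741 = 1421 d
   = 1421 / 365 = 3.89 yr

3.89 years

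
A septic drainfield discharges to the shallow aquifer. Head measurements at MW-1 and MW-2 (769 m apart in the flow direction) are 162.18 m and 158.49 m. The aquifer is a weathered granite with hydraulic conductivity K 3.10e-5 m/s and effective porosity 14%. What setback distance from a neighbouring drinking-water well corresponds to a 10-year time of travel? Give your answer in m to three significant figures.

335 m

Hydraulic gradient i = (162.18 − 158.49) / 769 = 3.69 / 769 = 0.004798
K = 3.10e-5 m/s × 86400 s/d = 2.678 m/d
Darcy flux q = K·i = 2.678 × 0.004798 = 0.01285 m/d
Seepage velocity v = q / n = 0.01285 / 0.14 = 0.09180 m/d
T = 10 yr × 365 = 3650 d
L = v × T = 0.09180 × 3650 = 335.1 m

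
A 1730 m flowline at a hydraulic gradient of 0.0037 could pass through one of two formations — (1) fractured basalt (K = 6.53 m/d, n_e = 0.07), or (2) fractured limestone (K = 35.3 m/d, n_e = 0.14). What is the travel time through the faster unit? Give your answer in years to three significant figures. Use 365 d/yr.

Unit 1 (fractured basalt): v = 6.53×0.0037/0.07 = 0.3452 m/d, t = 1730/0.3452 = 5012 d
Unit 2 (fractured limestone): v = 35.3×0.0037/0.14 = 0.9329 m/d, t = 1730/0.9329 = 1854 d
Faster: 1854 d / 365 = 5.08 yr

5.08 years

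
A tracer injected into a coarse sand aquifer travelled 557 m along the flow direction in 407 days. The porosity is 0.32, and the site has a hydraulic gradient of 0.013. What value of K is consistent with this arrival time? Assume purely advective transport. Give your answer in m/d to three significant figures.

33.7 m/d

v = L / t = 557 / 407 = 1.369 m/d
K = v · n / i = 1.369 × 0.32 / 0.013 = 33.7 m/d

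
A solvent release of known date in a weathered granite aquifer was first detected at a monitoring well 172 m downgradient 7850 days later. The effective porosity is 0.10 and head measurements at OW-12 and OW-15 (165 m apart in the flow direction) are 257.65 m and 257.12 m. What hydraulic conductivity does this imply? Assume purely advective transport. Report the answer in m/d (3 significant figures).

0.682 m/d

Hydraulic gradient i = (257.65 − 257.12) / 165 = 0.53 / 165 = 0.003212
v = L / t = 172 / 7850 = 0.02191 m/d
K = v · n / i = 0.02191 × 0.10 / 0.003212 = 0.682 m/d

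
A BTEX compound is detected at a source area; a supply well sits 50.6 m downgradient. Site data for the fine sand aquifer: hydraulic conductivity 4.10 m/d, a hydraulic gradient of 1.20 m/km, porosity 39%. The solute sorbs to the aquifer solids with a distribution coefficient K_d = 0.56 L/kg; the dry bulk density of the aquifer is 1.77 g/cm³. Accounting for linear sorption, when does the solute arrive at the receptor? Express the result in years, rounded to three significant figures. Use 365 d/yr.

Specific discharge q = 4.10 × 0.0012 = 0.004920 m/d
Seepage velocity v = q / n = 0.004920 / 0.39 = 0.01262 m/d
Retardation R = 1 + ρ_b·K_d/n = 1 + 1.77×0.56/0.39 = 3.542
Contaminant velocity v_c = v/R = 0.01262/3.542 = 0.003562 m/d
t = L/v_c = 50.6/0.003562 = 14210 d
   = 14210/365 = 38.9 yr

38.9 years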